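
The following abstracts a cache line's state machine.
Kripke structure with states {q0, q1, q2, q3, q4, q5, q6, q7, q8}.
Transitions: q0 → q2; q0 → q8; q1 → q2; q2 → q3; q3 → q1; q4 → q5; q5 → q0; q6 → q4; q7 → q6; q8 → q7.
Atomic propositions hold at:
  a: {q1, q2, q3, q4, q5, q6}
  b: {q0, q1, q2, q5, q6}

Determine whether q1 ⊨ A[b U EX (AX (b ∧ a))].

Yes

Sat(b ∧ a) = {q1, q2, q5, q6}
Sat(AX (b ∧ a)) = {s : every successor in {q1, q2, q5, q6}} = {q1, q3, q4, q7}
Sat(EX (AX (b ∧ a))) = {s : some successor in {q1, q3, q4, q7}} = {q2, q3, q6, q8}
A[b U EX (AX (b ∧ a))]: least fixpoint, start Z0 = Sat(EX (AX (b ∧ a))) = {q2, q3, q6, q8}, add states in Sat(b) with every successor in Z. Z1 = {q0, q1, q2, q3, q6, q8}; Z2 = {q0, q1, q2, q3, q5, q6, q8}; fixed.
Sat(A[b U EX (AX (b ∧ a))]) = {q0, q1, q2, q3, q5, q6, q8}
q1 ∈ Sat(A[b U EX (AX (b ∧ a))]) = {q0, q1, q2, q3, q5, q6, q8}, so the formula holds at q1.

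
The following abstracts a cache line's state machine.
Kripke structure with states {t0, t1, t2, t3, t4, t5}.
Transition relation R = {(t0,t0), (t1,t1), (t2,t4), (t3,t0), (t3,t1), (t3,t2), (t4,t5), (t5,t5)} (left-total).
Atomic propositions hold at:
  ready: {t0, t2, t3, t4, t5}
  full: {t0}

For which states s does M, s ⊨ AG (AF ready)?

AF ready: least fixpoint, start Z0 = {t0, t2, t3, t4, t5}, add states with every successor in Z. Already a fixed point.
Sat(AF ready) = {t0, t2, t3, t4, t5}
AG (AF ready): greatest fixpoint, start Z0 = {t0, t2, t3, t4, t5}, keep only states in Sat with every successor in Z. Z1 = {t0, t2, t4, t5}; fixed.
Sat(AG (AF ready)) = {t0, t2, t4, t5}

{t0, t2, t4, t5}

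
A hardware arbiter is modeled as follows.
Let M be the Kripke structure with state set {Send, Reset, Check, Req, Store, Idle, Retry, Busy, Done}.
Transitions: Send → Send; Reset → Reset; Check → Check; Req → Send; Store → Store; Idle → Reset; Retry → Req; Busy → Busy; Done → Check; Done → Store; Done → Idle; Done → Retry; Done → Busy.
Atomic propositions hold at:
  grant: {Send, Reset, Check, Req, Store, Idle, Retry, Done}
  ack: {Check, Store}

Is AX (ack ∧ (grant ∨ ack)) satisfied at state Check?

Sat(grant ∨ ack) = {Send, Reset, Check, Req, Store, Idle, Retry, Done}
Sat(ack ∧ (grant ∨ ack)) = {Check, Store}
Sat(AX (ack ∧ (grant ∨ ack))) = {s : every successor in {Check, Store}} = {Check, Store}
Check ∈ Sat(AX (ack ∧ (grant ∨ ack))) = {Check, Store}, so the formula holds at Check.

Yes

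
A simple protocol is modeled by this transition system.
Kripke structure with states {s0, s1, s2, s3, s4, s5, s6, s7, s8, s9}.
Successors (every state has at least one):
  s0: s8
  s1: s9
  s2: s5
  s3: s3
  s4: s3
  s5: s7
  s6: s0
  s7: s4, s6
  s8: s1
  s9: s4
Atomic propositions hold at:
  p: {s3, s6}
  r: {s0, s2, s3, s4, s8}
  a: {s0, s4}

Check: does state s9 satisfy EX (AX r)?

Sat(AX r) = {s : every successor in {s0, s2, s3, s4, s8}} = {s0, s3, s4, s6, s9}
Sat(EX (AX r)) = {s : some successor in {s0, s3, s4, s6, s9}} = {s1, s3, s4, s6, s7, s9}
s9 ∈ Sat(EX (AX r)) = {s1, s3, s4, s6, s7, s9}, so the formula holds at s9.

Yes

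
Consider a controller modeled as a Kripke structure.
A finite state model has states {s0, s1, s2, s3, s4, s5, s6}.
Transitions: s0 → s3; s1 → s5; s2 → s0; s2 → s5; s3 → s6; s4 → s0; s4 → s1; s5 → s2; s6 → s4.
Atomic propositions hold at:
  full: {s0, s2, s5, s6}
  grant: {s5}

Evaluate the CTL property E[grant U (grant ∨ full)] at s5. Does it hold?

Sat(grant ∨ full) = {s0, s2, s5, s6}
E[grant U (grant ∨ full)]: least fixpoint, start Z0 = Sat((grant ∨ full)) = {s0, s2, s5, s6}, add states in Sat(grant) with some successor in Z. Already a fixed point.
Sat(E[grant U (grant ∨ full)]) = {s0, s2, s5, s6}
s5 ∈ Sat(E[grant U (grant ∨ full)]) = {s0, s2, s5, s6}, so the formula holds at s5.

Yes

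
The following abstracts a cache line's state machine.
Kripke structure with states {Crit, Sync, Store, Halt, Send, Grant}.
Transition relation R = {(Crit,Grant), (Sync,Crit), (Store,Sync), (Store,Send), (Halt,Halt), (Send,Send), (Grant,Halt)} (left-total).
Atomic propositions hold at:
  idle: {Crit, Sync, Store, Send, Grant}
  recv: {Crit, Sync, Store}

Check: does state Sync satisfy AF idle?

Yes

AF idle: least fixpoint, start Z0 = {Crit, Sync, Store, Send, Grant}, add states with every successor in Z. Already a fixed point.
Sat(AF idle) = {Crit, Sync, Store, Send, Grant}
Sync ∈ Sat(AF idle) = {Crit, Sync, Store, Send, Grant}, so the formula holds at Sync.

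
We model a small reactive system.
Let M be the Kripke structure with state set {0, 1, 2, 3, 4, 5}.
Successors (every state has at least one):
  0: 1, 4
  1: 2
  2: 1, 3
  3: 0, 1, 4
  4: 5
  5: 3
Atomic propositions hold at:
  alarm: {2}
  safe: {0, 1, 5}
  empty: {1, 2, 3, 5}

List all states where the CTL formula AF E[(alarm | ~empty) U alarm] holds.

{1, 2}

Sat(~empty) = {0, 4}
Sat(alarm | ~empty) = {0, 2, 4}
E[(alarm | ~empty) U alarm]: least fixpoint, start Z0 = Sat(alarm) = {2}, add states in Sat(alarm | ~empty) with some successor in Z. Already a fixed point.
Sat(E[(alarm | ~empty) U alarm]) = {2}
AF E[(alarm | ~empty) U alarm]: least fixpoint, start Z0 = {2}, add states with every successor in Z. Z1 = {1, 2}; fixed.
Sat(AF E[(alarm | ~empty) U alarm]) = {1, 2}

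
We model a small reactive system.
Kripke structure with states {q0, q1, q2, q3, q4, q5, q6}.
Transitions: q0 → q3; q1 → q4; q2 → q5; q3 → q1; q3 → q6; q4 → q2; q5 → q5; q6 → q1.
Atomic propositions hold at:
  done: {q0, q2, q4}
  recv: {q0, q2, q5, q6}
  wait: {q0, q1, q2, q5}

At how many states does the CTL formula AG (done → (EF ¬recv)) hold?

1

Sat(¬recv) = {q1, q3, q4}
EF ¬recv: least fixpoint, start Z0 = {q1, q3, q4}, add states with some successor in Z. Z1 = {q0, q1, q3, q4, q6}; fixed.
Sat(EF ¬recv) = {q0, q1, q3, q4, q6}
Sat(done → (EF ¬recv)) = {q0, q1, q3, q4, q5, q6}
AG (done → (EF ¬recv)): greatest fixpoint, start Z0 = {q0, q1, q3, q4, q5, q6}, keep only states in Sat with every successor in Z. Z1 = {q0, q1, q3, q5, q6}; Z2 = {q0, q3, q5, q6}; Z3 = {q0, q5}; Z4 = {q5}; fixed.
Sat(AG (done → (EF ¬recv))) = {q5}
|Sat(AG (done → (EF ¬recv)))| = |{q5}| = 1.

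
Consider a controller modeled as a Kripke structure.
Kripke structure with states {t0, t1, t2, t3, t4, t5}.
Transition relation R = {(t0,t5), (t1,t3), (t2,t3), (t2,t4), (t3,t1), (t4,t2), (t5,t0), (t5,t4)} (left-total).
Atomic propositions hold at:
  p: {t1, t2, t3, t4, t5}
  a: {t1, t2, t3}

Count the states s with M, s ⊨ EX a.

4

Sat(EX a) = {s : some successor in {t1, t2, t3}} = {t1, t2, t3, t4}
|Sat(EX a)| = |{t1, t2, t3, t4}| = 4.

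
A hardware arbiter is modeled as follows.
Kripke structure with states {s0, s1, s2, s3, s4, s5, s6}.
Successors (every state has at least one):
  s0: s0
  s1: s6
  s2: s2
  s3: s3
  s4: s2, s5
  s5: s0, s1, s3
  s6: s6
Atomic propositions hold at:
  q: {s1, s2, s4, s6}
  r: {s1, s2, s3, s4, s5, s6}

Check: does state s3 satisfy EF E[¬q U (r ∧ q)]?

No

Sat(¬q) = {s0, s3, s5}
Sat(r ∧ q) = {s1, s2, s4, s6}
E[¬q U (r ∧ q)]: least fixpoint, start Z0 = Sat((r ∧ q)) = {s1, s2, s4, s6}, add states in Sat(¬q) with some successor in Z. Z1 = {s1, s2, s4, s5, s6}; fixed.
Sat(E[¬q U (r ∧ q)]) = {s1, s2, s4, s5, s6}
EF E[¬q U (r ∧ q)]: least fixpoint, start Z0 = {s1, s2, s4, s5, s6}, add states with some successor in Z. Already a fixed point.
Sat(EF E[¬q U (r ∧ q)]) = {s1, s2, s4, s5, s6}
s3 ∉ Sat(EF E[¬q U (r ∧ q)]) = {s1, s2, s4, s5, s6}, so the formula does not hold at s3.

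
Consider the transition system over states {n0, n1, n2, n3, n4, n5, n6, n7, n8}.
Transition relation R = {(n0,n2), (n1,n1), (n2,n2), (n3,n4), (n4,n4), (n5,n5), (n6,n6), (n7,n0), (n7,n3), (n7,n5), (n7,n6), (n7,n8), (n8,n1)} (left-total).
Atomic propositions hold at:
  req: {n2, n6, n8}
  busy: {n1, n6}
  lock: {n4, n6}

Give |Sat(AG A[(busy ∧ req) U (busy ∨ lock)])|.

3

Sat(busy ∧ req) = {n6}
Sat(busy ∨ lock) = {n1, n4, n6}
A[(busy ∧ req) U (busy ∨ lock)]: least fixpoint, start Z0 = Sat((busy ∨ lock)) = {n1, n4, n6}, add states in Sat(busy ∧ req) with every successor in Z. Already a fixed point.
Sat(A[(busy ∧ req) U (busy ∨ lock)]) = {n1, n4, n6}
AG A[(busy ∧ req) U (busy ∨ lock)]: greatest fixpoint, start Z0 = {n1, n4, n6}, keep only states in Sat with every successor in Z. Already a fixed point.
Sat(AG A[(busy ∧ req) U (busy ∨ lock)]) = {n1, n4, n6}
|Sat(AG A[(busy ∧ req) U (busy ∨ lock)])| = |{n1, n4, n6}| = 3.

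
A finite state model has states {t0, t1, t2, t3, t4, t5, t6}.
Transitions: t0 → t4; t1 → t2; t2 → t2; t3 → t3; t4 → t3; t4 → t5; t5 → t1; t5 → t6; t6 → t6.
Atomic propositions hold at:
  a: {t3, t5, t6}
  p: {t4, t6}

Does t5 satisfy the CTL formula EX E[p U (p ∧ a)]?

Sat(p ∧ a) = {t6}
E[p U (p ∧ a)]: least fixpoint, start Z0 = Sat((p ∧ a)) = {t6}, add states in Sat(p) with some successor in Z. Already a fixed point.
Sat(E[p U (p ∧ a)]) = {t6}
Sat(EX E[p U (p ∧ a)]) = {s : some successor in {t6}} = {t5, t6}
t5 ∈ Sat(EX E[p U (p ∧ a)]) = {t5, t6}, so the formula holds at t5.

Yes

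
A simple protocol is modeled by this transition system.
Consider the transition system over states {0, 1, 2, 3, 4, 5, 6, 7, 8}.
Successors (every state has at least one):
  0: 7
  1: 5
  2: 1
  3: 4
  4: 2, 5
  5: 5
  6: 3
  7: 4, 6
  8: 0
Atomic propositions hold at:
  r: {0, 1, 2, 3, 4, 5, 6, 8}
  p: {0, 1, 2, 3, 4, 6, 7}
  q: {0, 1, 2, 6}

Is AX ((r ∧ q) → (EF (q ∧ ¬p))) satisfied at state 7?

Sat(r ∧ q) = {0, 1, 2, 6}
Sat(¬p) = {5, 8}
Sat(q ∧ ¬p) = ∅
EF (q ∧ ¬p): least fixpoint, start Z0 = ∅, add states with some successor in Z. Already a fixed point.
Sat(EF (q ∧ ¬p)) = ∅
Sat((r ∧ q) → (EF (q ∧ ¬p))) = {3, 4, 5, 7, 8}
Sat(AX ((r ∧ q) → (EF (q ∧ ¬p)))) = {s : every successor in {3, 4, 5, 7, 8}} = {0, 1, 3, 5, 6}
7 ∉ Sat(AX ((r ∧ q) → (EF (q ∧ ¬p)))) = {0, 1, 3, 5, 6}, so the formula does not hold at 7.

No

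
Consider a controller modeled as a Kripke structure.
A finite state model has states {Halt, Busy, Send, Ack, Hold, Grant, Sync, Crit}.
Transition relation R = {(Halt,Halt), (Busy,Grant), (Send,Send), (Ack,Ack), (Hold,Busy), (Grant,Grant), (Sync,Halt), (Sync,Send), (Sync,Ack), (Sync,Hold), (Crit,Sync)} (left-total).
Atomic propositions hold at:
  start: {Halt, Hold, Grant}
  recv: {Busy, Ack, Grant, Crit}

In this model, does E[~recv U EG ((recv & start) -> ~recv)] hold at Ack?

Sat(~recv) = {Halt, Send, Hold, Sync}
Sat(recv & start) = {Grant}
Sat((recv & start) -> ~recv) = {Halt, Busy, Send, Ack, Hold, Sync, Crit}
EG ((recv & start) -> ~recv): greatest fixpoint, start Z0 = {Halt, Busy, Send, Ack, Hold, Sync, Crit}, keep only states in Sat with some successor in Z. Z1 = {Halt, Send, Ack, Hold, Sync, Crit}; Z2 = {Halt, Send, Ack, Sync, Crit}; fixed.
Sat(EG ((recv & start) -> ~recv)) = {Halt, Send, Ack, Sync, Crit}
E[~recv U EG ((recv & start) -> ~recv)]: least fixpoint, start Z0 = Sat(EG ((recv & start) -> ~recv)) = {Halt, Send, Ack, Sync, Crit}, add states in Sat(~recv) with some successor in Z. Already a fixed point.
Sat(E[~recv U EG ((recv & start) -> ~recv)]) = {Halt, Send, Ack, Sync, Crit}
Ack ∈ Sat(E[~recv U EG ((recv & start) -> ~recv)]) = {Halt, Send, Ack, Sync, Crit}, so the formula holds at Ack.

Yes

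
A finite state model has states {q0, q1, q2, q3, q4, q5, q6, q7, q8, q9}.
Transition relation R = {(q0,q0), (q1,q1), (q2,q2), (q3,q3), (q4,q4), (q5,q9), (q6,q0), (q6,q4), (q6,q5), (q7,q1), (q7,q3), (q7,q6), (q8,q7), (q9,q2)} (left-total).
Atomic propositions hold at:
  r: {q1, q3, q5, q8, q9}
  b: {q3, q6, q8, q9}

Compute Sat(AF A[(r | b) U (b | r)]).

Sat(r | b) = {q1, q3, q5, q6, q8, q9}
Sat(b | r) = {q1, q3, q5, q6, q8, q9}
A[(r | b) U (b | r)]: least fixpoint, start Z0 = Sat((b | r)) = {q1, q3, q5, q6, q8, q9}, add states in Sat(r | b) with every successor in Z. Already a fixed point.
Sat(A[(r | b) U (b | r)]) = {q1, q3, q5, q6, q8, q9}
AF A[(r | b) U (b | r)]: least fixpoint, start Z0 = {q1, q3, q5, q6, q8, q9}, add states with every successor in Z. Z1 = {q1, q3, q5, q6, q7, q8, q9}; fixed.
Sat(AF A[(r | b) U (b | r)]) = {q1, q3, q5, q6, q7, q8, q9}

{q1, q3, q5, q6, q7, q8, q9}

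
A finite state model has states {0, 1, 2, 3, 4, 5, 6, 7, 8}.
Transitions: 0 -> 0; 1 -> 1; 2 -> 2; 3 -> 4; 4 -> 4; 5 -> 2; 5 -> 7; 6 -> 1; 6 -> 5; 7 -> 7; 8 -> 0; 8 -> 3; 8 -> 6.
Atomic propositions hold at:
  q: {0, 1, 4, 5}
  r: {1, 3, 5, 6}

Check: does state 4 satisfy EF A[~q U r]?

Sat(~q) = {2, 3, 6, 7, 8}
A[~q U r]: least fixpoint, start Z0 = Sat(r) = {1, 3, 5, 6}, add states in Sat(~q) with every successor in Z. Already a fixed point.
Sat(A[~q U r]) = {1, 3, 5, 6}
EF A[~q U r]: least fixpoint, start Z0 = {1, 3, 5, 6}, add states with some successor in Z. Z1 = {1, 3, 5, 6, 8}; fixed.
Sat(EF A[~q U r]) = {1, 3, 5, 6, 8}
4 ∉ Sat(EF A[~q U r]) = {1, 3, 5, 6, 8}, so the formula does not hold at 4.

No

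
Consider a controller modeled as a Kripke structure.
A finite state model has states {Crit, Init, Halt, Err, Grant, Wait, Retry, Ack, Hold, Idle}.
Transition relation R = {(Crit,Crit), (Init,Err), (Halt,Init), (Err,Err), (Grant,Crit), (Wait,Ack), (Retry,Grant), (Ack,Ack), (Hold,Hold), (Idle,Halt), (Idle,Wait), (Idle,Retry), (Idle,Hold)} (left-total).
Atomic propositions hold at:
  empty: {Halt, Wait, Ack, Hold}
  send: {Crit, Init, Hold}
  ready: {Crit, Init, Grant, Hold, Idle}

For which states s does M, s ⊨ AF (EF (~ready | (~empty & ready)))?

Sat(~ready) = {Halt, Err, Wait, Retry, Ack}
Sat(~empty) = {Crit, Init, Err, Grant, Retry, Idle}
Sat(~empty & ready) = {Crit, Init, Grant, Idle}
Sat(~ready | (~empty & ready)) = {Crit, Init, Halt, Err, Grant, Wait, Retry, Ack, Idle}
EF (~ready | (~empty & ready)): least fixpoint, start Z0 = {Crit, Init, Halt, Err, Grant, Wait, Retry, Ack, Idle}, add states with some successor in Z. Already a fixed point.
Sat(EF (~ready | (~empty & ready))) = {Crit, Init, Halt, Err, Grant, Wait, Retry, Ack, Idle}
AF (EF (~ready | (~empty & ready))): least fixpoint, start Z0 = {Crit, Init, Halt, Err, Grant, Wait, Retry, Ack, Idle}, add states with every successor in Z. Already a fixed point.
Sat(AF (EF (~ready | (~empty & ready)))) = {Crit, Init, Halt, Err, Grant, Wait, Retry, Ack, Idle}

{Crit, Init, Halt, Err, Grant, Wait, Retry, Ack, Idle}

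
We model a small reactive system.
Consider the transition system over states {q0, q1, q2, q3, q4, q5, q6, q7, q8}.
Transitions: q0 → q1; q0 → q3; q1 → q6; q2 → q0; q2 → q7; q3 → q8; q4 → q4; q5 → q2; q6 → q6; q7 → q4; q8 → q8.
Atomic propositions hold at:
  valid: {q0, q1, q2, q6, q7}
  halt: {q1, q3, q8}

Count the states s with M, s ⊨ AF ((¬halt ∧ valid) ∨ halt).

Sat(¬halt) = {q0, q2, q4, q5, q6, q7}
Sat(¬halt ∧ valid) = {q0, q2, q6, q7}
Sat((¬halt ∧ valid) ∨ halt) = {q0, q1, q2, q3, q6, q7, q8}
AF ((¬halt ∧ valid) ∨ halt): least fixpoint, start Z0 = {q0, q1, q2, q3, q6, q7, q8}, add states with every successor in Z. Z1 = {q0, q1, q2, q3, q5, q6, q7, q8}; fixed.
Sat(AF ((¬halt ∧ valid) ∨ halt)) = {q0, q1, q2, q3, q5, q6, q7, q8}
|Sat(AF ((¬halt ∧ valid) ∨ halt))| = |{q0, q1, q2, q3, q5, q6, q7, q8}| = 8.

8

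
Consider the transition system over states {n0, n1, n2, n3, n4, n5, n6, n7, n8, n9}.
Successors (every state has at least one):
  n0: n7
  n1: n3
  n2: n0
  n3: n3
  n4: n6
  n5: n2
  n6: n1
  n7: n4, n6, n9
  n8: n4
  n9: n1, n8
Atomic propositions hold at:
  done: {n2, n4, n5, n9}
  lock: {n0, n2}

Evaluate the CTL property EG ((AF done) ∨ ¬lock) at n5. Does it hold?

No

AF done: least fixpoint, start Z0 = {n2, n4, n5, n9}, add states with every successor in Z. Z1 = {n2, n4, n5, n8, n9}; fixed.
Sat(AF done) = {n2, n4, n5, n8, n9}
Sat(¬lock) = {n1, n3, n4, n5, n6, n7, n8, n9}
Sat((AF done) ∨ ¬lock) = {n1, n2, n3, n4, n5, n6, n7, n8, n9}
EG ((AF done) ∨ ¬lock): greatest fixpoint, start Z0 = {n1, n2, n3, n4, n5, n6, n7, n8, n9}, keep only states in Sat with some successor in Z. Z1 = {n1, n3, n4, n5, n6, n7, n8, n9}; Z2 = {n1, n3, n4, n6, n7, n8, n9}; fixed.
Sat(EG ((AF done) ∨ ¬lock)) = {n1, n3, n4, n6, n7, n8, n9}
n5 ∉ Sat(EG ((AF done) ∨ ¬lock)) = {n1, n3, n4, n6, n7, n8, n9}, so the formula does not hold at n5.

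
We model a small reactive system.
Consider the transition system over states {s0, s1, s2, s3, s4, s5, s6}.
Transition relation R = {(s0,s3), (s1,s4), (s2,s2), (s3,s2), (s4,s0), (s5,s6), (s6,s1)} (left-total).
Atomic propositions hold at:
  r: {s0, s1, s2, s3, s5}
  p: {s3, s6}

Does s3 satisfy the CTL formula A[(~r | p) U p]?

Yes

Sat(~r) = {s4, s6}
Sat(~r | p) = {s3, s4, s6}
A[(~r | p) U p]: least fixpoint, start Z0 = Sat(p) = {s3, s6}, add states in Sat(~r | p) with every successor in Z. Already a fixed point.
Sat(A[(~r | p) U p]) = {s3, s6}
s3 ∈ Sat(A[(~r | p) U p]) = {s3, s6}, so the formula holds at s3.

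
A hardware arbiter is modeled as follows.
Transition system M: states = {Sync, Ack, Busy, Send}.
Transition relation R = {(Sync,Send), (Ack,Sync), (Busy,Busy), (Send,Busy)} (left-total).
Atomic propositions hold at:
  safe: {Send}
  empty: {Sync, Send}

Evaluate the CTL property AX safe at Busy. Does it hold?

No

Sat(AX safe) = {s : every successor in {Send}} = {Sync}
Busy ∉ Sat(AX safe) = {Sync}, so the formula does not hold at Busy.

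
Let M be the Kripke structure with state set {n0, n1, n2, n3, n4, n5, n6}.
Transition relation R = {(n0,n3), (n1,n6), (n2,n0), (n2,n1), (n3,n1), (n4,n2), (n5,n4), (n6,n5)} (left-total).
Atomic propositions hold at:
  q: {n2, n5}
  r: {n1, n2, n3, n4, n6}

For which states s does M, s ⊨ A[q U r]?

A[q U r]: least fixpoint, start Z0 = Sat(r) = {n1, n2, n3, n4, n6}, add states in Sat(q) with every successor in Z. Z1 = {n1, n2, n3, n4, n5, n6}; fixed.
Sat(A[q U r]) = {n1, n2, n3, n4, n5, n6}

{n1, n2, n3, n4, n5, n6}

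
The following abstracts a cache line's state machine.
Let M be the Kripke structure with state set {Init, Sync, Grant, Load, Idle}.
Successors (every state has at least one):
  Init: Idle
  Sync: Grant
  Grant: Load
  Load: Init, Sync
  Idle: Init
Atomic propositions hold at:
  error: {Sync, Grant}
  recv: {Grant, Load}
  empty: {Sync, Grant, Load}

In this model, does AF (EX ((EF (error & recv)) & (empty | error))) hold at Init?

Sat(error & recv) = {Grant}
EF (error & recv): least fixpoint, start Z0 = {Grant}, add states with some successor in Z. Z1 = {Sync, Grant}; Z2 = {Sync, Grant, Load}; fixed.
Sat(EF (error & recv)) = {Sync, Grant, Load}
Sat(empty | error) = {Sync, Grant, Load}
Sat((EF (error & recv)) & (empty | error)) = {Sync, Grant, Load}
Sat(EX ((EF (error & recv)) & (empty | error))) = {s : some successor in {Sync, Grant, Load}} = {Sync, Grant, Load}
AF (EX ((EF (error & recv)) & (empty | error))): least fixpoint, start Z0 = {Sync, Grant, Load}, add states with every successor in Z. Already a fixed point.
Sat(AF (EX ((EF (error & recv)) & (empty | error)))) = {Sync, Grant, Load}
Init ∉ Sat(AF (EX ((EF (error & recv)) & (empty | error)))) = {Sync, Grant, Load}, so the formula does not hold at Init.

No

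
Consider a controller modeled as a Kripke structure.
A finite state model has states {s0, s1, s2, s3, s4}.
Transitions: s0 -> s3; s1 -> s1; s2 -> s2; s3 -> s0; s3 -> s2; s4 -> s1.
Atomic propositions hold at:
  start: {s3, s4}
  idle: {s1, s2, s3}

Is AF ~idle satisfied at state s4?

Yes

Sat(~idle) = {s0, s4}
AF ~idle: least fixpoint, start Z0 = {s0, s4}, add states with every successor in Z. Already a fixed point.
Sat(AF ~idle) = {s0, s4}
s4 ∈ Sat(AF ~idle) = {s0, s4}, so the formula holds at s4.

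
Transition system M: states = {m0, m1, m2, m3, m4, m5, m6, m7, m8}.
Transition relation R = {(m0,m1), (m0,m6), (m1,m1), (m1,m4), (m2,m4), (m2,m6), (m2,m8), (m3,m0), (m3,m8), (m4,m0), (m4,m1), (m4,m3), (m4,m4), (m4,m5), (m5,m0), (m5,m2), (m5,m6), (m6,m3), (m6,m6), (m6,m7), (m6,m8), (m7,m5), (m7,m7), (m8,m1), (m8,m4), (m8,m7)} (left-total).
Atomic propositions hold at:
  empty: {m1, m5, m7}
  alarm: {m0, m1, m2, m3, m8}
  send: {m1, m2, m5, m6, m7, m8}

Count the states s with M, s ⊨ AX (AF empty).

1

AF empty: least fixpoint, start Z0 = {m1, m5, m7}, add states with every successor in Z. Already a fixed point.
Sat(AF empty) = {m1, m5, m7}
Sat(AX (AF empty)) = {s : every successor in {m1, m5, m7}} = {m7}
|Sat(AX (AF empty))| = |{m7}| = 1.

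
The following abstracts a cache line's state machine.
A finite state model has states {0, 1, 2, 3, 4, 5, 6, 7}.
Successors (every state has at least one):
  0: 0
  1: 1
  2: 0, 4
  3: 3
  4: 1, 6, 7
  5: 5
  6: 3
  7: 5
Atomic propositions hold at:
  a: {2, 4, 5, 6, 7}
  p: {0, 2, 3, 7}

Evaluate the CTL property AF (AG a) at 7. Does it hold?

AG a: greatest fixpoint, start Z0 = {2, 4, 5, 6, 7}, keep only states in Sat with every successor in Z. Z1 = {5, 7}; fixed.
Sat(AG a) = {5, 7}
AF (AG a): least fixpoint, start Z0 = {5, 7}, add states with every successor in Z. Already a fixed point.
Sat(AF (AG a)) = {5, 7}
7 ∈ Sat(AF (AG a)) = {5, 7}, so the formula holds at 7.

Yes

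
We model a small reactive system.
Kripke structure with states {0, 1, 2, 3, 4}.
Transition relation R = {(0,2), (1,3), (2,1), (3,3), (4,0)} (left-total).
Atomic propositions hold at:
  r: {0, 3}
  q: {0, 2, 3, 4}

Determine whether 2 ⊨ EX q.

No

Sat(EX q) = {s : some successor in {0, 2, 3, 4}} = {0, 1, 3, 4}
2 ∉ Sat(EX q) = {0, 1, 3, 4}, so the formula does not hold at 2.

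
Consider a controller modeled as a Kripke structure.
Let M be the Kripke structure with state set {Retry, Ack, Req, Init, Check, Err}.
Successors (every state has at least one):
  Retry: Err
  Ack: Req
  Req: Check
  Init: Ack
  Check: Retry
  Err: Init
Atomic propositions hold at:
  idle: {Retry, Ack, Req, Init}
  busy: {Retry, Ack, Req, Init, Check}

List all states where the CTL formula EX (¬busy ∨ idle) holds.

Sat(¬busy) = {Err}
Sat(¬busy ∨ idle) = {Retry, Ack, Req, Init, Err}
Sat(EX (¬busy ∨ idle)) = {s : some successor in {Retry, Ack, Req, Init, Err}} = {Retry, Ack, Init, Check, Err}

{Retry, Ack, Init, Check, Err}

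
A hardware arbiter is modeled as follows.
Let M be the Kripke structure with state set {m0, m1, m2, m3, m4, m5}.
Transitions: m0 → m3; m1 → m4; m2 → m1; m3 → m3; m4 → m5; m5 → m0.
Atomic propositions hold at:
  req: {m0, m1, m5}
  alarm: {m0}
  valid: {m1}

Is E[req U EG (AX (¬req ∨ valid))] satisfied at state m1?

No

Sat(¬req) = {m2, m3, m4}
Sat(¬req ∨ valid) = {m1, m2, m3, m4}
Sat(AX (¬req ∨ valid)) = {s : every successor in {m1, m2, m3, m4}} = {m0, m1, m2, m3}
EG (AX (¬req ∨ valid)): greatest fixpoint, start Z0 = {m0, m1, m2, m3}, keep only states in Sat with some successor in Z. Z1 = {m0, m2, m3}; Z2 = {m0, m3}; fixed.
Sat(EG (AX (¬req ∨ valid))) = {m0, m3}
E[req U EG (AX (¬req ∨ valid))]: least fixpoint, start Z0 = Sat(EG (AX (¬req ∨ valid))) = {m0, m3}, add states in Sat(req) with some successor in Z. Z1 = {m0, m3, m5}; fixed.
Sat(E[req U EG (AX (¬req ∨ valid))]) = {m0, m3, m5}
m1 ∉ Sat(E[req U EG (AX (¬req ∨ valid))]) = {m0, m3, m5}, so the formula does not hold at m1.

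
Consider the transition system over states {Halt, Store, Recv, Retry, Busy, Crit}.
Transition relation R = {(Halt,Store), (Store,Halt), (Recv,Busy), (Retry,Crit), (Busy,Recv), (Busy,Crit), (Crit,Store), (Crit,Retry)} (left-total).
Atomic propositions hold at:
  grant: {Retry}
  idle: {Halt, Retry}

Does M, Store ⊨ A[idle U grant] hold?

A[idle U grant]: least fixpoint, start Z0 = Sat(grant) = {Retry}, add states in Sat(idle) with every successor in Z. Already a fixed point.
Sat(A[idle U grant]) = {Retry}
Store ∉ Sat(A[idle U grant]) = {Retry}, so the formula does not hold at Store.

No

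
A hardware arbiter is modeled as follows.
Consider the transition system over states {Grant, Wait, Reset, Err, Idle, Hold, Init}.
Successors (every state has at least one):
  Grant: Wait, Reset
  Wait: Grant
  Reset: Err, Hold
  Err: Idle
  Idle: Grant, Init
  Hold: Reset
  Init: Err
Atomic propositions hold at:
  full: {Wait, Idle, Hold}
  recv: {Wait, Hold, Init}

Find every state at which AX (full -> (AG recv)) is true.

AG recv: greatest fixpoint, start Z0 = {Wait, Hold, Init}, keep only states in Sat with every successor in Z. Z1 = ∅; fixed.
Sat(AG recv) = ∅
Sat(full -> (AG recv)) = {Grant, Reset, Err, Init}
Sat(AX (full -> (AG recv))) = {s : every successor in {Grant, Reset, Err, Init}} = {Wait, Idle, Hold, Init}

{Wait, Idle, Hold, Init}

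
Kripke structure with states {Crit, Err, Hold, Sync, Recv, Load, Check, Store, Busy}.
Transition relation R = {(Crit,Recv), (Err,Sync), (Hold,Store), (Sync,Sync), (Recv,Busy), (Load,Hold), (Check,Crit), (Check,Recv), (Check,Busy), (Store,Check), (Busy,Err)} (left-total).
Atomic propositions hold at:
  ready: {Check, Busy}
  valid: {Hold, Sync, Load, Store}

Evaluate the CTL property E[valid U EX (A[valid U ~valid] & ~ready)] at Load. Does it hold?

Sat(~valid) = {Crit, Err, Recv, Check, Busy}
A[valid U ~valid]: least fixpoint, start Z0 = Sat(~valid) = {Crit, Err, Recv, Check, Busy}, add states in Sat(valid) with every successor in Z. Z1 = {Crit, Err, Recv, Check, Store, Busy}; Z2 = {Crit, Err, Hold, Recv, Check, Store, Busy}; Z3 = {Crit, Err, Hold, Recv, Load, Check, Store, Busy}; fixed.
Sat(A[valid U ~valid]) = {Crit, Err, Hold, Recv, Load, Check, Store, Busy}
Sat(~ready) = {Crit, Err, Hold, Sync, Recv, Load, Store}
Sat(A[valid U ~valid] & ~ready) = {Crit, Err, Hold, Recv, Load, Store}
Sat(EX (A[valid U ~valid] & ~ready)) = {s : some successor in {Crit, Err, Hold, Recv, Load, Store}} = {Crit, Hold, Load, Check, Busy}
E[valid U EX (A[valid U ~valid] & ~ready)]: least fixpoint, start Z0 = Sat(EX (A[valid U ~valid] & ~ready)) = {Crit, Hold, Load, Check, Busy}, add states in Sat(valid) with some successor in Z. Z1 = {Crit, Hold, Load, Check, Store, Busy}; fixed.
Sat(E[valid U EX (A[valid U ~valid] & ~ready)]) = {Crit, Hold, Load, Check, Store, Busy}
Load ∈ Sat(E[valid U EX (A[valid U ~valid] & ~ready)]) = {Crit, Hold, Load, Check, Store, Busy}, so the formula holds at Load.

Yes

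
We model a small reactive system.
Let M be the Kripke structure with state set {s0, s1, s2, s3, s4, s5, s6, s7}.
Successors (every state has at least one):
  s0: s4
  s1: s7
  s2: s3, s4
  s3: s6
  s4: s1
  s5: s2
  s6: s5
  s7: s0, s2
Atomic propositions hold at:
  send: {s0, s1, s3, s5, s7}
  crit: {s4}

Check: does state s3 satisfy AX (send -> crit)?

Sat(send -> crit) = {s2, s4, s6}
Sat(AX (send -> crit)) = {s : every successor in {s2, s4, s6}} = {s0, s3, s5}
s3 ∈ Sat(AX (send -> crit)) = {s0, s3, s5}, so the formula holds at s3.

Yes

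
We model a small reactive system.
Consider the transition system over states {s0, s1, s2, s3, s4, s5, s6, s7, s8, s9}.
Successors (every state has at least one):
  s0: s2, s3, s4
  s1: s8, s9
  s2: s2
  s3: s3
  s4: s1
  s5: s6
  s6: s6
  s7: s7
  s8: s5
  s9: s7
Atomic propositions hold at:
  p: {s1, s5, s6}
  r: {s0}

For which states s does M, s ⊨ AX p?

{s4, s5, s6, s8}

Sat(AX p) = {s : every successor in {s1, s5, s6}} = {s4, s5, s6, s8}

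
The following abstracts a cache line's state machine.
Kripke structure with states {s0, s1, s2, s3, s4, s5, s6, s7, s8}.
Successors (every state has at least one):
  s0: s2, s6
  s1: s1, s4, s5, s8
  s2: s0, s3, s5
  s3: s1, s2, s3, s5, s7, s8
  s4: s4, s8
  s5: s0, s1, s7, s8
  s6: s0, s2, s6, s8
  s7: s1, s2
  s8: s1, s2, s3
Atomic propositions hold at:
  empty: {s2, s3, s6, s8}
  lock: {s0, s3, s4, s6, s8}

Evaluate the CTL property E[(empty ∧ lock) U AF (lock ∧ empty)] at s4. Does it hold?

Sat(empty ∧ lock) = {s3, s6, s8}
Sat(lock ∧ empty) = {s3, s6, s8}
AF (lock ∧ empty): least fixpoint, start Z0 = {s3, s6, s8}, add states with every successor in Z. Already a fixed point.
Sat(AF (lock ∧ empty)) = {s3, s6, s8}
E[(empty ∧ lock) U AF (lock ∧ empty)]: least fixpoint, start Z0 = Sat(AF (lock ∧ empty)) = {s3, s6, s8}, add states in Sat(empty ∧ lock) with some successor in Z. Already a fixed point.
Sat(E[(empty ∧ lock) U AF (lock ∧ empty)]) = {s3, s6, s8}
s4 ∉ Sat(E[(empty ∧ lock) U AF (lock ∧ empty)]) = {s3, s6, s8}, so the formula does not hold at s4.

No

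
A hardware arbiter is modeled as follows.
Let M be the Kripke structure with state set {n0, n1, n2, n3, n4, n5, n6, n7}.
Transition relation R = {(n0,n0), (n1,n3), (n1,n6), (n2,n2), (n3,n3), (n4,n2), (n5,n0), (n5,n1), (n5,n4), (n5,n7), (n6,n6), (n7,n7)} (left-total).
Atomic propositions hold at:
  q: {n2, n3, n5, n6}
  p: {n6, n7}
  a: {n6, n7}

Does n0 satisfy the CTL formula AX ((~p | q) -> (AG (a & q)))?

No

Sat(~p) = {n0, n1, n2, n3, n4, n5}
Sat(~p | q) = {n0, n1, n2, n3, n4, n5, n6}
Sat(a & q) = {n6}
AG (a & q): greatest fixpoint, start Z0 = {n6}, keep only states in Sat with every successor in Z. Already a fixed point.
Sat(AG (a & q)) = {n6}
Sat((~p | q) -> (AG (a & q))) = {n6, n7}
Sat(AX ((~p | q) -> (AG (a & q)))) = {s : every successor in {n6, n7}} = {n6, n7}
n0 ∉ Sat(AX ((~p | q) -> (AG (a & q)))) = {n6, n7}, so the formula does not hold at n0.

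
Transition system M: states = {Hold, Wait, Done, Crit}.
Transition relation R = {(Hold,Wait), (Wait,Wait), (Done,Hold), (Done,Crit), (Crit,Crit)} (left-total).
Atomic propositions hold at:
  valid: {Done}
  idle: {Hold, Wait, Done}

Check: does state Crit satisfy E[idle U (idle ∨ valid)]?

No

Sat(idle ∨ valid) = {Hold, Wait, Done}
E[idle U (idle ∨ valid)]: least fixpoint, start Z0 = Sat((idle ∨ valid)) = {Hold, Wait, Done}, add states in Sat(idle) with some successor in Z. Already a fixed point.
Sat(E[idle U (idle ∨ valid)]) = {Hold, Wait, Done}
Crit ∉ Sat(E[idle U (idle ∨ valid)]) = {Hold, Wait, Done}, so the formula does not hold at Crit.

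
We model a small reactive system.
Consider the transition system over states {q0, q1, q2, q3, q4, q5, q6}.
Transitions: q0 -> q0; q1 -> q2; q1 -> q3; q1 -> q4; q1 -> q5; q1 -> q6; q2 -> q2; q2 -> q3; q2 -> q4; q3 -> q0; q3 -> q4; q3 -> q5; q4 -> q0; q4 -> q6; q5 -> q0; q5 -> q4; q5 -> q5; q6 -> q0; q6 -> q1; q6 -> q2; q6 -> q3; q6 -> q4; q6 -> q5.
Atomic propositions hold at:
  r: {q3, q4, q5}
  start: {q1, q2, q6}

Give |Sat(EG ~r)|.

Sat(~r) = {q0, q1, q2, q6}
EG ~r: greatest fixpoint, start Z0 = {q0, q1, q2, q6}, keep only states in Sat with some successor in Z. Already a fixed point.
Sat(EG ~r) = {q0, q1, q2, q6}
|Sat(EG ~r)| = |{q0, q1, q2, q6}| = 4.

4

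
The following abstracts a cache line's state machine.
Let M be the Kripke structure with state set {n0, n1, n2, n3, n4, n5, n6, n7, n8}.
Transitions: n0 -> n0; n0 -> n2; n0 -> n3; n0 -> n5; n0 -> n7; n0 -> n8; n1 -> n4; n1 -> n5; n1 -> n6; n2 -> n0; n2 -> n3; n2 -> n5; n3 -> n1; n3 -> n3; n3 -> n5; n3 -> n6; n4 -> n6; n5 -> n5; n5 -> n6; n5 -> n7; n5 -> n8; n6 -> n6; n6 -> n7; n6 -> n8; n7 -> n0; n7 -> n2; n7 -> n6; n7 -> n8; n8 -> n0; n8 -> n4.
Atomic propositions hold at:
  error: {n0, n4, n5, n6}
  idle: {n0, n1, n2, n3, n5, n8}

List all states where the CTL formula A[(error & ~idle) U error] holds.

Sat(~idle) = {n4, n6, n7}
Sat(error & ~idle) = {n4, n6}
A[(error & ~idle) U error]: least fixpoint, start Z0 = Sat(error) = {n0, n4, n5, n6}, add states in Sat(error & ~idle) with every successor in Z. Already a fixed point.
Sat(A[(error & ~idle) U error]) = {n0, n4, n5, n6}

{n0, n4, n5, n6}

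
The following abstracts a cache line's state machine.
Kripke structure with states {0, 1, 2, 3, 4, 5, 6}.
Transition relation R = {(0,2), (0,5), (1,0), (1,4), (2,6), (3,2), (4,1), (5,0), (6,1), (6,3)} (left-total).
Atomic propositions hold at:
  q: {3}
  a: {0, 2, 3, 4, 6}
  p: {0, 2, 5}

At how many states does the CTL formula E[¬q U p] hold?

6

Sat(¬q) = {0, 1, 2, 4, 5, 6}
E[¬q U p]: least fixpoint, start Z0 = Sat(p) = {0, 2, 5}, add states in Sat(¬q) with some successor in Z. Z1 = {0, 1, 2, 5}; Z2 = {0, 1, 2, 4, 5, 6}; fixed.
Sat(E[¬q U p]) = {0, 1, 2, 4, 5, 6}
|Sat(E[¬q U p])| = |{0, 1, 2, 4, 5, 6}| = 6.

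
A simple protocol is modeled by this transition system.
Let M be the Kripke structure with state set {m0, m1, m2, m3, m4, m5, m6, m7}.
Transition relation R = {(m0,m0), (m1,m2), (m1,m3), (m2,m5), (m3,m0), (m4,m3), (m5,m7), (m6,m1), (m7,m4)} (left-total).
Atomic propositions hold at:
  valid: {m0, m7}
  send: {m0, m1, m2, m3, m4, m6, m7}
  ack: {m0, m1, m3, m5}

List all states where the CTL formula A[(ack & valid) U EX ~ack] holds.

{m1, m5, m7}

Sat(ack & valid) = {m0}
Sat(~ack) = {m2, m4, m6, m7}
Sat(EX ~ack) = {s : some successor in {m2, m4, m6, m7}} = {m1, m5, m7}
A[(ack & valid) U EX ~ack]: least fixpoint, start Z0 = Sat(EX ~ack) = {m1, m5, m7}, add states in Sat(ack & valid) with every successor in Z. Already a fixed point.
Sat(A[(ack & valid) U EX ~ack]) = {m1, m5, m7}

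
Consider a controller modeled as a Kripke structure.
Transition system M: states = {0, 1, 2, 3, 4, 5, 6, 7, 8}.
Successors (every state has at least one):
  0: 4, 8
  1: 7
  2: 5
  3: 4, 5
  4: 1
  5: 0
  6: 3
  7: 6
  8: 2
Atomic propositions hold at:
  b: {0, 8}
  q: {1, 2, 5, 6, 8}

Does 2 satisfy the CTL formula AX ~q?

Sat(~q) = {0, 3, 4, 7}
Sat(AX ~q) = {s : every successor in {0, 3, 4, 7}} = {1, 5, 6}
2 ∉ Sat(AX ~q) = {1, 5, 6}, so the formula does not hold at 2.

No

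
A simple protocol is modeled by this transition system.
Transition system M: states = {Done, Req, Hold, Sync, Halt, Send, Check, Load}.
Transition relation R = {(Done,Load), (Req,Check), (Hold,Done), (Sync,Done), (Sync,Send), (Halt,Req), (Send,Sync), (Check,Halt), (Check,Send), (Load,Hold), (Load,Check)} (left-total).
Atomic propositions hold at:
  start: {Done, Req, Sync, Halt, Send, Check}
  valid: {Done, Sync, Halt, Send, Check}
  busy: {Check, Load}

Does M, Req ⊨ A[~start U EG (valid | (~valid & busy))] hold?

No

Sat(~start) = {Hold, Load}
Sat(~valid) = {Req, Hold, Load}
Sat(~valid & busy) = {Load}
Sat(valid | (~valid & busy)) = {Done, Sync, Halt, Send, Check, Load}
EG (valid | (~valid & busy)): greatest fixpoint, start Z0 = {Done, Sync, Halt, Send, Check, Load}, keep only states in Sat with some successor in Z. Z1 = {Done, Sync, Send, Check, Load}; fixed.
Sat(EG (valid | (~valid & busy))) = {Done, Sync, Send, Check, Load}
A[~start U EG (valid | (~valid & busy))]: least fixpoint, start Z0 = Sat(EG (valid | (~valid & busy))) = {Done, Sync, Send, Check, Load}, add states in Sat(~start) with every successor in Z. Z1 = {Done, Hold, Sync, Send, Check, Load}; fixed.
Sat(A[~start U EG (valid | (~valid & busy))]) = {Done, Hold, Sync, Send, Check, Load}
Req ∉ Sat(A[~start U EG (valid | (~valid & busy))]) = {Done, Hold, Sync, Send, Check, Load}, so the formula does not hold at Req.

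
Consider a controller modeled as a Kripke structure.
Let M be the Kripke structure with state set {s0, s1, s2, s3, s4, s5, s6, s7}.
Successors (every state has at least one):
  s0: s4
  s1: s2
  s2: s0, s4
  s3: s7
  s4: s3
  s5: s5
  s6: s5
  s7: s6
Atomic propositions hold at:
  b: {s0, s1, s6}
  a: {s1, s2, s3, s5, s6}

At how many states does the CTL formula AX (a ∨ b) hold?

5

Sat(a ∨ b) = {s0, s1, s2, s3, s5, s6}
Sat(AX (a ∨ b)) = {s : every successor in {s0, s1, s2, s3, s5, s6}} = {s1, s4, s5, s6, s7}
|Sat(AX (a ∨ b))| = |{s1, s4, s5, s6, s7}| = 5.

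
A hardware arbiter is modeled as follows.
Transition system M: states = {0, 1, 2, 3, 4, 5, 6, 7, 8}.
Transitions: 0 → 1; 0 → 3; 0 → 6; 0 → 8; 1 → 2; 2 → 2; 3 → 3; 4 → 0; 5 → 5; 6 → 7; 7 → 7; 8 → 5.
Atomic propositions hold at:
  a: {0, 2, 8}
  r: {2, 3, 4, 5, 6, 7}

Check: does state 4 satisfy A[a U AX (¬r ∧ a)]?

Yes

Sat(¬r) = {0, 1, 8}
Sat(¬r ∧ a) = {0, 8}
Sat(AX (¬r ∧ a)) = {s : every successor in {0, 8}} = {4}
A[a U AX (¬r ∧ a)]: least fixpoint, start Z0 = Sat(AX (¬r ∧ a)) = {4}, add states in Sat(a) with every successor in Z. Already a fixed point.
Sat(A[a U AX (¬r ∧ a)]) = {4}
4 ∈ Sat(A[a U AX (¬r ∧ a)]) = {4}, so the formula holds at 4.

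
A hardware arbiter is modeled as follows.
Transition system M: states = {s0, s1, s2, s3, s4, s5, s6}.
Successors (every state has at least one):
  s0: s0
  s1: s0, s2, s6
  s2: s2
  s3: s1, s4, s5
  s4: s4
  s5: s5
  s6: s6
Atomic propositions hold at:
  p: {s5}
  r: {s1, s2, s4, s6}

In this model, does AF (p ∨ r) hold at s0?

No

Sat(p ∨ r) = {s1, s2, s4, s5, s6}
AF (p ∨ r): least fixpoint, start Z0 = {s1, s2, s4, s5, s6}, add states with every successor in Z. Z1 = {s1, s2, s3, s4, s5, s6}; fixed.
Sat(AF (p ∨ r)) = {s1, s2, s3, s4, s5, s6}
s0 ∉ Sat(AF (p ∨ r)) = {s1, s2, s3, s4, s5, s6}, so the formula does not hold at s0.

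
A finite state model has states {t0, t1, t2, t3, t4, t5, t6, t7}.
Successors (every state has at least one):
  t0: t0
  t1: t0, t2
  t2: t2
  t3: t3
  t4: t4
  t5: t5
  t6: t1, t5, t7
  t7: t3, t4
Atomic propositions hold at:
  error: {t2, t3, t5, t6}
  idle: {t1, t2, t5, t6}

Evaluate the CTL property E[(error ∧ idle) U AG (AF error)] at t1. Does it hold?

No

Sat(error ∧ idle) = {t2, t5, t6}
AF error: least fixpoint, start Z0 = {t2, t3, t5, t6}, add states with every successor in Z. Already a fixed point.
Sat(AF error) = {t2, t3, t5, t6}
AG (AF error): greatest fixpoint, start Z0 = {t2, t3, t5, t6}, keep only states in Sat with every successor in Z. Z1 = {t2, t3, t5}; fixed.
Sat(AG (AF error)) = {t2, t3, t5}
E[(error ∧ idle) U AG (AF error)]: least fixpoint, start Z0 = Sat(AG (AF error)) = {t2, t3, t5}, add states in Sat(error ∧ idle) with some successor in Z. Z1 = {t2, t3, t5, t6}; fixed.
Sat(E[(error ∧ idle) U AG (AF error)]) = {t2, t3, t5, t6}
t1 ∉ Sat(E[(error ∧ idle) U AG (AF error)]) = {t2, t3, t5, t6}, so the formula does not hold at t1.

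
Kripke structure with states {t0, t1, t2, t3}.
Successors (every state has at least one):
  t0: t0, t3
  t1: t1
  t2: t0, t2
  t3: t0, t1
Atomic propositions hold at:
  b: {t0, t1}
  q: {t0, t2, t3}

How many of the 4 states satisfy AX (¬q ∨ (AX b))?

Sat(¬q) = {t1}
Sat(AX b) = {s : every successor in {t0, t1}} = {t1, t3}
Sat(¬q ∨ (AX b)) = {t1, t3}
Sat(AX (¬q ∨ (AX b))) = {s : every successor in {t1, t3}} = {t1}
|Sat(AX (¬q ∨ (AX b)))| = |{t1}| = 1.

1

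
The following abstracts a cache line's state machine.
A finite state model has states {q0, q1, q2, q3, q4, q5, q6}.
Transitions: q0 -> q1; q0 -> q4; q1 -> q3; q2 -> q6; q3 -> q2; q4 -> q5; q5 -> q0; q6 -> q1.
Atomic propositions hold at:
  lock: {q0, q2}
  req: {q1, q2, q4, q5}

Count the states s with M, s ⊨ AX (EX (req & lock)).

1

Sat(req & lock) = {q2}
Sat(EX (req & lock)) = {s : some successor in {q2}} = {q3}
Sat(AX (EX (req & lock))) = {s : every successor in {q3}} = {q1}
|Sat(AX (EX (req & lock)))| = |{q1}| = 1.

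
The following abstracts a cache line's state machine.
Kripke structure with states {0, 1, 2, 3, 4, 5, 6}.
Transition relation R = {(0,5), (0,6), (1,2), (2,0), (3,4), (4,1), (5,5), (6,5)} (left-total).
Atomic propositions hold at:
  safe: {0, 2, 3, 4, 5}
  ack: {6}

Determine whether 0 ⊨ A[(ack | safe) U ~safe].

Sat(ack | safe) = {0, 2, 3, 4, 5, 6}
Sat(~safe) = {1, 6}
A[(ack | safe) U ~safe]: least fixpoint, start Z0 = Sat(~safe) = {1, 6}, add states in Sat(ack | safe) with every successor in Z. Z1 = {1, 4, 6}; Z2 = {1, 3, 4, 6}; fixed.
Sat(A[(ack | safe) U ~safe]) = {1, 3, 4, 6}
0 ∉ Sat(A[(ack | safe) U ~safe]) = {1, 3, 4, 6}, so the formula does not hold at 0.

No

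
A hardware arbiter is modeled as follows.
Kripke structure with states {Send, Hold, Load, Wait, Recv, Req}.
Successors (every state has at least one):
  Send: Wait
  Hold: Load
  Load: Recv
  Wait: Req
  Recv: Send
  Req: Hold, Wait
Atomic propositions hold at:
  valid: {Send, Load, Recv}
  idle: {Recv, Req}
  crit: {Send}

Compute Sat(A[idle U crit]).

A[idle U crit]: least fixpoint, start Z0 = Sat(crit) = {Send}, add states in Sat(idle) with every successor in Z. Z1 = {Send, Recv}; fixed.
Sat(A[idle U crit]) = {Send, Recv}

{Send, Recv}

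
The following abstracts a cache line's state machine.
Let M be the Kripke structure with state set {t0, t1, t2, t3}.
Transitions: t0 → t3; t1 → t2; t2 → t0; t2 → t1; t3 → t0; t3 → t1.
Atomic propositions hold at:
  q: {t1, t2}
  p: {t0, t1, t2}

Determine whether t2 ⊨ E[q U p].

E[q U p]: least fixpoint, start Z0 = Sat(p) = {t0, t1, t2}, add states in Sat(q) with some successor in Z. Already a fixed point.
Sat(E[q U p]) = {t0, t1, t2}
t2 ∈ Sat(E[q U p]) = {t0, t1, t2}, so the formula holds at t2.

Yes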